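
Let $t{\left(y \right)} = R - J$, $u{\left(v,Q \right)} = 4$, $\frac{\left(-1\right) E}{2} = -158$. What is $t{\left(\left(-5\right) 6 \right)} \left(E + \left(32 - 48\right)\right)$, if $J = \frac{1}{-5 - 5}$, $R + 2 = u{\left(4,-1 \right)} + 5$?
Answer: $2130$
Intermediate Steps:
$E = 316$ ($E = \left(-2\right) \left(-158\right) = 316$)
$R = 7$ ($R = -2 + \left(4 + 5\right) = -2 + 9 = 7$)
$J = - \frac{1}{10}$ ($J = \frac{1}{-10} = - \frac{1}{10} \approx -0.1$)
$t{\left(y \right)} = \frac{71}{10}$ ($t{\left(y \right)} = 7 - - \frac{1}{10} = 7 + \frac{1}{10} = \frac{71}{10}$)
$t{\left(\left(-5\right) 6 \right)} \left(E + \left(32 - 48\right)\right) = \frac{71 \left(316 + \left(32 - 48\right)\right)}{10} = \frac{71 \left(316 - 16\right)}{10} = \frac{71}{10} \cdot 300 = 2130$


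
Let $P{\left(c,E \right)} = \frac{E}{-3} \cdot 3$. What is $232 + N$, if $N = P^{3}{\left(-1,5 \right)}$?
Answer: $107$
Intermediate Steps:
$P{\left(c,E \right)} = - E$ ($P{\left(c,E \right)} = E \left(- \frac{1}{3}\right) 3 = - \frac{E}{3} \cdot 3 = - E$)
$N = -125$ ($N = \left(\left(-1\right) 5\right)^{3} = \left(-5\right)^{3} = -125$)
$232 + N = 232 - 125 = 107$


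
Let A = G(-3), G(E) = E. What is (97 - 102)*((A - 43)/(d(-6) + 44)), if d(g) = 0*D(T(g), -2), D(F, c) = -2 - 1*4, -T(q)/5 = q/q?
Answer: 115/22 ≈ 5.2273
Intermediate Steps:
T(q) = -5 (T(q) = -5*q/q = -5*1 = -5)
D(F, c) = -6 (D(F, c) = -2 - 4 = -6)
A = -3
d(g) = 0 (d(g) = 0*(-6) = 0)
(97 - 102)*((A - 43)/(d(-6) + 44)) = (97 - 102)*((-3 - 43)/(0 + 44)) = -(-230)/44 = -5*(-23/22) = 115/22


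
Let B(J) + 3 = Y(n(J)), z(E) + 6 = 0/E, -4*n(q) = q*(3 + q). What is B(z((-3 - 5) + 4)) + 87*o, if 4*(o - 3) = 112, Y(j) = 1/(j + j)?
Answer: 24245/9 ≈ 2693.9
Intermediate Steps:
n(q) = -q*(3 + q)/4
z(E) = -6 (z(E) = -6 + 0/E = -6 + 0 = -6)
Y(j) = 1/(2*j)
o = 31 (o = 3 + (¼)*112 = 3 + 28 = 31)
B(J) = -3 - 2/(J*(3 + J)) (B(J) = -3 + 1/(2*((-J*(3 + J)/4))) = -3 + (-4/(J*(3 + J)))/2 = -3 - 2/(J*(3 + J)))
B(z((-3 - 5) + 4)) + 87*o = (-2 - 3*(-6)*(3 - 6))/((-6)*(3 - 6)) + 87*31 = -⅙*(-2 - 3*(-6)*(-3))/(-3) + 2697 = -⅙*(-⅓)*(-2 - 54) + 2697 = -⅙*(-⅓)*(-56) + 2697 = -28/9 + 2697 = 24245/9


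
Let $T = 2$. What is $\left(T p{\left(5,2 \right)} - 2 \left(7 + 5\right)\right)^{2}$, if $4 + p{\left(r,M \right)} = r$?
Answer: $484$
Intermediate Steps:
$p{\left(r,M \right)} = -4 + r$
$\left(T p{\left(5,2 \right)} - 2 \left(7 + 5\right)\right)^{2} = \left(2 \left(-4 + 5\right) - 2 \left(7 + 5\right)\right)^{2} = \left(2 \cdot 1 - 24\right)^{2} = \left(2 - 24\right)^{2} = \left(-22\right)^{2} = 484$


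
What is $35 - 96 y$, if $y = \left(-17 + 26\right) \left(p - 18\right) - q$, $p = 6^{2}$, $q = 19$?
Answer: $-13693$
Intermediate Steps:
$p = 36$
$y = 143$ ($y = \left(-17 + 26\right) \left(36 - 18\right) - 19 = 9 \cdot 18 - 19 = 162 - 19 = 143$)
$35 - 96 y = 35 - 13728 = -13693$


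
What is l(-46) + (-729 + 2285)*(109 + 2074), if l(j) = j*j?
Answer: 3398864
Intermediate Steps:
l(j) = j**2
l(-46) + (-729 + 2285)*(109 + 2074) = (-46)**2 + (-729 + 2285)*(109 + 2074) = 2116 + 1556*2183 = 2116 + 3396748 = 3398864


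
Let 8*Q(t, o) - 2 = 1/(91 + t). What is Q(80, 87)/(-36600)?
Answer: -343/50068800 ≈ -6.8506e-6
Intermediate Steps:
Q(t, o) = ¼ + 1/(8*(91 + t))
Q(80, 87)/(-36600) = ((183 + 2*80)/(8*(91 + 80)))/(-36600) = ((⅛)*(183 + 160)/171)*(-1/36600) = ((⅛)*(1/171)*343)*(-1/36600) = (343/1368)*(-1/36600) = -343/50068800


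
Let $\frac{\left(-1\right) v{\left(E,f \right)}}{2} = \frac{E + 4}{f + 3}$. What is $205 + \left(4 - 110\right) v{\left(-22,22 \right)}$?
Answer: $\frac{1309}{25} \approx 52.36$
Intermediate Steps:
$v{\left(E,f \right)} = - \frac{2 \left(4 + E\right)}{3 + f}$ ($v{\left(E,f \right)} = - 2 \frac{E + 4}{f + 3} = - 2 \frac{4 + E}{3 + f} = - \frac{2 \left(4 + E\right)}{3 + f}$)
$205 + \left(4 - 110\right) v{\left(-22,22 \right)} = 205 + \left(4 - 110\right) \frac{2 \left(-4 - -22\right)}{3 + 22} = 205 + \left(4 - 110\right) \frac{2 \left(-4 + 22\right)}{25} = 205 - 106 \cdot 2 \cdot \frac{1}{25} \cdot 18 = 205 - \frac{3816}{25} = \frac{1309}{25}$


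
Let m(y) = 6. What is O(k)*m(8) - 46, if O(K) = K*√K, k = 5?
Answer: -46 + 30*√5 ≈ 21.082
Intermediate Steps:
O(K) = K^(3/2)
O(k)*m(8) - 46 = 5^(3/2)*6 - 46 = (5*√5)*6 - 46 = 30*√5 - 46 = -46 + 30*√5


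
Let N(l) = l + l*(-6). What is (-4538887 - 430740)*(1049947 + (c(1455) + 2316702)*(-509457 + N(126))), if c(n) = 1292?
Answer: 5875975424160856937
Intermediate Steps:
N(l) = -5*l (N(l) = l - 6*l = -5*l)
(-4538887 - 430740)*(1049947 + (c(1455) + 2316702)*(-509457 + N(126))) = (-4538887 - 430740)*(1049947 + (1292 + 2316702)*(-509457 - 5*126)) = -4969627*(1049947 + 2317994*(-509457 - 630)) = -4969627*(1049947 + 2317994*(-510087)) = -4969627*(1049947 - 1182378605478) = -4969627*(-1182377555531) = 5875975424160856937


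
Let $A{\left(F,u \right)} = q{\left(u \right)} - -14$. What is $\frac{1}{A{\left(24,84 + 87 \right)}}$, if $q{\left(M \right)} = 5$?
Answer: $\frac{1}{19} \approx 0.052632$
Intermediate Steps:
$A{\left(F,u \right)} = 19$ ($A{\left(F,u \right)} = 5 - -14 = 5 + 14 = 19$)
$\frac{1}{A{\left(24,84 + 87 \right)}} = \frac{1}{19}$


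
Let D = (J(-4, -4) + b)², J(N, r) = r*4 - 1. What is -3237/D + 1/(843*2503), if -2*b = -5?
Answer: -27320654651/1774534389 ≈ -15.396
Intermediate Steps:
J(N, r) = -1 + 4*r (J(N, r) = 4*r - 1 = -1 + 4*r)
b = 5/2 (b = -½*(-5) = 5/2 ≈ 2.5000)
D = 841/4 (D = ((-1 + 4*(-4)) + 5/2)² = ((-1 - 16) + 5/2)² = (-17 + 5/2)² = (-29/2)² = 841/4 ≈ 210.25)
-3237/D + 1/(843*2503) = -3237/841/4 + 1/(843*2503) = -3237*4/841 + (1/843)*(1/2503) = -12948/841 + 1/2110029 = -27320654651/1774534389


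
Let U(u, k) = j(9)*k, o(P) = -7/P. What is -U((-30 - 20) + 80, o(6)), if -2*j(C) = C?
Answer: -21/4 ≈ -5.2500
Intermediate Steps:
j(C) = -C/2
U(u, k) = -9*k/2 (U(u, k) = (-½*9)*k = -9*k/2)
-U((-30 - 20) + 80, o(6)) = -(-9)*(-7/6)/2 = -(-9)*(-7*⅙)/2 = -(-9)*(-7)/(2*6) = -1*21/4 = -21/4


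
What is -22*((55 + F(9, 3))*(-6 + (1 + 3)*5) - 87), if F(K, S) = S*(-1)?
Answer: -14102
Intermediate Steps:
F(K, S) = -S
-22*((55 + F(9, 3))*(-6 + (1 + 3)*5) - 87) = -22*((55 - 1*3)*(-6 + (1 + 3)*5) - 87) = -22*((55 - 3)*(-6 + 4*5) - 87) = -22*(52*(-6 + 20) - 87) = -22*(52*14 - 87) = -22*(728 - 87) = -22*641 = -14102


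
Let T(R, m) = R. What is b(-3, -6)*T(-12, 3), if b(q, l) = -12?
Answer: 144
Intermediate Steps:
b(-3, -6)*T(-12, 3) = -12*(-12) = 144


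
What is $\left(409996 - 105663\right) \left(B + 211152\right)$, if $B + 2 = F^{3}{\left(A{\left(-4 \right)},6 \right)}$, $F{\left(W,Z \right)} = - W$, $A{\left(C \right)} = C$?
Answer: $64279390262$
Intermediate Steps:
$B = 62$ ($B = -2 + \left(\left(-1\right) \left(-4\right)\right)^{3} = -2 + 4^{3} = -2 + 64 = 62$)
$\left(409996 - 105663\right) \left(B + 211152\right) = \left(409996 - 105663\right) \left(62 + 211152\right) = 304333 \cdot 211214 = 64279390262$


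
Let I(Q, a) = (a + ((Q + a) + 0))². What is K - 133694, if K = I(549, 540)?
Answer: 2519947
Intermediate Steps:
I(Q, a) = (Q + 2*a)² (I(Q, a) = (a + (Q + a))² = (Q + 2*a)²)
K = 2653641 (K = (549 + 2*540)² = (549 + 1080)² = 1629² = 2653641)
K - 133694 = 2653641 - 133694 = 2519947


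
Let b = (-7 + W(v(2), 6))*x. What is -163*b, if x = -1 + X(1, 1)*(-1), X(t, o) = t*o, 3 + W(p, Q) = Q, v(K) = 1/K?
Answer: -1304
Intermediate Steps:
W(p, Q) = -3 + Q
X(t, o) = o*t
x = -2 (x = -1 + (1*1)*(-1) = -1 + 1*(-1) = -1 - 1 = -2)
b = 8 (b = (-7 + (-3 + 6))*(-2) = (-7 + 3)*(-2) = -4*(-2) = 8)
-163*b = -163*8 = -1304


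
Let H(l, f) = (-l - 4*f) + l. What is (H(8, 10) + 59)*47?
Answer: 893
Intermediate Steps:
H(l, f) = -4*f
(H(8, 10) + 59)*47 = (-4*10 + 59)*47 = (-40 + 59)*47 = 19*47 = 893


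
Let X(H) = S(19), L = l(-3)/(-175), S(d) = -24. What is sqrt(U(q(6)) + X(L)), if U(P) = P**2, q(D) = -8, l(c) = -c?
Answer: 2*sqrt(10) ≈ 6.3246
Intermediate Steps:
L = -3/175 (L = -1*(-3)/(-175) = 3*(-1/175) = -3/175 ≈ -0.017143)
X(H) = -24
sqrt(U(q(6)) + X(L)) = sqrt((-8)**2 - 24) = sqrt(64 - 24) = sqrt(40) = 2*sqrt(10)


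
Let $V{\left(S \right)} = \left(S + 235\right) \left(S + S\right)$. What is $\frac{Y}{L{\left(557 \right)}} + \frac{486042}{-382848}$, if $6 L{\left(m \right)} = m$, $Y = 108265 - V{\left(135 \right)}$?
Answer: $\frac{3157402621}{35541056} \approx 88.838$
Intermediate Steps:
$V{\left(S \right)} = 2 S \left(235 + S\right)$ ($V{\left(S \right)} = \left(235 + S\right) 2 S = 2 S \left(235 + S\right)$)
$Y = 8365$ ($Y = 108265 - 2 \cdot 135 \left(235 + 135\right) = 108265 - 2 \cdot 135 \cdot 370 = 108265 - 99900 = 8365$)
$L{\left(m \right)} = \frac{m}{6}$
$\frac{Y}{L{\left(557 \right)}} + \frac{486042}{-382848} = \frac{8365}{\frac{1}{6} \cdot 557} + \frac{486042}{-382848} = \frac{8365}{\frac{557}{6}} + 486042 \left(- \frac{1}{382848}\right) = 8365 \cdot \frac{6}{557} - \frac{81007}{63808} = \frac{50190}{557} - \frac{81007}{63808} = \frac{3157402621}{35541056}$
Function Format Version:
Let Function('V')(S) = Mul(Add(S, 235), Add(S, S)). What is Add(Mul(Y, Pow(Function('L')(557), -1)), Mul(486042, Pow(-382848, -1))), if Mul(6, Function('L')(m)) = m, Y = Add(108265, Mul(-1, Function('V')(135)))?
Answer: Rational(3157402621, 35541056) ≈ 88.838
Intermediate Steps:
Function('V')(S) = Mul(2, S, Add(235, S)) (Function('V')(S) = Mul(Add(235, S), Mul(2, S)) = Mul(2, S, Add(235, S)))
Y = 8365 (Y = Add(108265, Mul(-1, Mul(2, 135, Add(235, 135)))) = Add(108265, Mul(-1, Mul(2, 135, 370))) = Add(108265, Mul(-1, 99900)) = Add(108265, -99900) = 8365)
Function('L')(m) = Mul(Rational(1, 6), m)
Add(Mul(Y, Pow(Function('L')(557), -1)), Mul(486042, Pow(-382848, -1))) = Add(Mul(8365, Pow(Mul(Rational(1, 6), 557), -1)), Mul(486042, Pow(-382848, -1))) = Add(Mul(8365, Pow(Rational(557, 6), -1)), Mul(486042, Rational(-1, 382848))) = Add(Mul(8365, Rational(6, 557)), Rational(-81007, 63808)) = Add(Rational(50190, 557), Rational(-81007, 63808)) = Rational(3157402621, 35541056)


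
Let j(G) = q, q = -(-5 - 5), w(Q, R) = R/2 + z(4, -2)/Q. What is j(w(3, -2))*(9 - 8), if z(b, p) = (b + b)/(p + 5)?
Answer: 10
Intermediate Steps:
z(b, p) = 2*b/(5 + p) (z(b, p) = (2*b)/(5 + p) = 2*b/(5 + p))
w(Q, R) = R/2 + 8/(3*Q) (w(Q, R) = R/2 + (2*4/(5 - 2))/Q = R*(½) + (2*4/3)/Q = R/2 + (2*4*(⅓))/Q = R/2 + 8/(3*Q))
q = 10 (q = -1*(-10) = 10)
j(G) = 10
j(w(3, -2))*(9 - 8) = 10*(9 - 8) = 10*1 = 10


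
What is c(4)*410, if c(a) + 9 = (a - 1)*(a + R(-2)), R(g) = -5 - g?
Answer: -2460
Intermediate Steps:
c(a) = -9 + (-1 + a)*(-3 + a) (c(a) = -9 + (a - 1)*(a + (-5 - 1*(-2))) = -9 + (-1 + a)*(a + (-5 + 2)) = -9 + (-1 + a)*(a - 3) = -9 + (-1 + a)*(-3 + a))
c(4)*410 = (-6 + 4**2 - 4*4)*410 = (-6 + 16 - 16)*410 = -6*410 = -2460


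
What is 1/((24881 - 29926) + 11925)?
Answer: 1/6880 ≈ 0.00014535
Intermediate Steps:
1/((24881 - 29926) + 11925) = 1/(-5045 + 11925) = 1/6880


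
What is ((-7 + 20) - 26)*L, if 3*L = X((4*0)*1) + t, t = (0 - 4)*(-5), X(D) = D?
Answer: -260/3 ≈ -86.667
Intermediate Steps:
t = 20 (t = -4*(-5) = 20)
L = 20/3 (L = ((4*0)*1 + 20)/3 = (0*1 + 20)/3 = (0 + 20)/3 = (⅓)*20 = 20/3 ≈ 6.6667)
((-7 + 20) - 26)*L = ((-7 + 20) - 26)*(20/3) = (13 - 26)*(20/3) = -13*20/3 = -260/3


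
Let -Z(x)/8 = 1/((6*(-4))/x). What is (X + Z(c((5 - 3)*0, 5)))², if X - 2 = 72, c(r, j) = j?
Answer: 51529/9 ≈ 5725.4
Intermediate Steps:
X = 74 (X = 2 + 72 = 74)
Z(x) = x/3 (Z(x) = -8*(-x/24) = -(-1)*x/3 = x/3)
(X + Z(c((5 - 3)*0, 5)))² = (74 + (⅓)*5)² = (74 + 5/3)² = (227/3)² = 51529/9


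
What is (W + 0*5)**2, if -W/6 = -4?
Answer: 576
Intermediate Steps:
W = 24 (W = -6*(-4) = 24)
(W + 0*5)**2 = (24 + 0*5)**2 = (24 + 0)**2 = 24**2 = 576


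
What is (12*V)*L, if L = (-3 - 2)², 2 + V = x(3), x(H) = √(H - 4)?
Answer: -600 + 300*I ≈ -600.0 + 300.0*I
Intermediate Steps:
x(H) = √(-4 + H)
V = -2 + I (V = -2 + √(-4 + 3) = -2 + √(-1) = -2 + I ≈ -2.0 + 1.0*I)
L = 25 (L = (-5)² = 25)
(12*V)*L = (12*(-2 + I))*25 = (-24 + 12*I)*25 = -600 + 300*I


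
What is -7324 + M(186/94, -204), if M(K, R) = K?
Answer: -344135/47 ≈ -7322.0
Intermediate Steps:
-7324 + M(186/94, -204) = -7324 + 186/94 = -7324 + 186*(1/94) = -7324 + 93/47 = -344135/47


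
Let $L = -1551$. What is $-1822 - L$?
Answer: $-271$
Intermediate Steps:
$-1822 - L = -1822 - -1551 = -1822 + 1551 = -271$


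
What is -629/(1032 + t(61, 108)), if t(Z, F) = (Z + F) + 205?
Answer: -17/38 ≈ -0.44737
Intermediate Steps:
t(Z, F) = 205 + F + Z (t(Z, F) = (F + Z) + 205 = 205 + F + Z)
-629/(1032 + t(61, 108)) = -629/(1032 + (205 + 108 + 61)) = -629/(1032 + 374) = -629/1406 = -629*1/1406 = -17/38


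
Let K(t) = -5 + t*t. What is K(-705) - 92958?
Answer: 404062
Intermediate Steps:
K(t) = -5 + t**2
K(-705) - 92958 = (-5 + (-705)**2) - 92958 = (-5 + 497025) - 92958 = 497020 - 92958 = 404062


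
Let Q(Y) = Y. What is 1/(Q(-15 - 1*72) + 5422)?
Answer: 1/5335 ≈ 0.00018744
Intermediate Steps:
1/(Q(-15 - 1*72) + 5422) = 1/((-15 - 1*72) + 5422) = 1/((-15 - 72) + 5422) = 1/(-87 + 5422) = 1/5335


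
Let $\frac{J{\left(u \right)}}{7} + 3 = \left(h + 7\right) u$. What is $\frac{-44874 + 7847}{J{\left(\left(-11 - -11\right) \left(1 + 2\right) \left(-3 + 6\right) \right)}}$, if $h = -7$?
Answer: $\frac{37027}{21} \approx 1763.2$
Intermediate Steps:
$J{\left(u \right)} = -21$ ($J{\left(u \right)} = -21 + 7 \left(-7 + 7\right) u = -21 + 7 \cdot 0 u = -21 + 7 \cdot 0 = -21 + 0 = -21$)
$\frac{-44874 + 7847}{J{\left(\left(-11 - -11\right) \left(1 + 2\right) \left(-3 + 6\right) \right)}} = \frac{-44874 + 7847}{-21} = \left(-37027\right) \left(- \frac{1}{21}\right) = \frac{37027}{21}$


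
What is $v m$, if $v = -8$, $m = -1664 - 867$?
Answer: $20248$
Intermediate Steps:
$m = -2531$
$v m = \left(-8\right) \left(-2531\right) = 20248$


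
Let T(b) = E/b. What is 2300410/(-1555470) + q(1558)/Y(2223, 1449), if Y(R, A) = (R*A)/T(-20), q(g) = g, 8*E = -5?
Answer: -3301514689/2232410544 ≈ -1.4789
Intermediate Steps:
E = -5/8 (E = (1/8)*(-5) = -5/8 ≈ -0.62500)
T(b) = -5/(8*b)
Y(R, A) = 32*A*R (Y(R, A) = (R*A)/((-5/8/(-20))) = (A*R)/((-5/8*(-1/20))) = (A*R)/(1/32) = (A*R)*32 = 32*A*R)
2300410/(-1555470) + q(1558)/Y(2223, 1449) = 2300410/(-1555470) + 1558/((32*1449*2223)) = 2300410*(-1/1555470) + 1558/103076064 = -32863/22221 + 1558*(1/103076064) = -32863/22221 + 41/2712528 = -3301514689/2232410544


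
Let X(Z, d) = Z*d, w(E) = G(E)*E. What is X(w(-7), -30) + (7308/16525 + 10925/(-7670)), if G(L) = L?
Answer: -37288441153/25349350 ≈ -1471.0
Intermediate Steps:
w(E) = E² (w(E) = E*E = E²)
X(w(-7), -30) + (7308/16525 + 10925/(-7670)) = (-7)²*(-30) + (7308/16525 + 10925/(-7670)) = 49*(-30) + (7308*(1/16525) + 10925*(-1/7670)) = -1470 + (7308/16525 - 2185/1534) = -1470 - 24896653/25349350 = -37288441153/25349350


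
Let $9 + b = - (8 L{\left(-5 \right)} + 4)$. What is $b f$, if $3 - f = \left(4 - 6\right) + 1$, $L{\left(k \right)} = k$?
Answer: $108$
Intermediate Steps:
$f = 4$ ($f = 3 - \left(\left(4 - 6\right) + 1\right) = 3 - \left(-2 + 1\right) = 3 - -1 = 3 + 1 = 4$)
$b = 27$ ($b = -9 - \left(8 \left(-5\right) + 4\right) = -9 - \left(-40 + 4\right) = -9 - -36 = -9 + 36 = 27$)
$b f = 27 \cdot 4 = 108$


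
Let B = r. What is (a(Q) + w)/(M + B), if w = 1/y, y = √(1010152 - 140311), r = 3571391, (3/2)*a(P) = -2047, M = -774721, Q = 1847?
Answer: -2047/4195005 + √96649/810886076490 ≈ -0.00048796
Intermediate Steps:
a(P) = -4094/3 (a(P) = (⅔)*(-2047) = -4094/3)
y = 3*√96649 (y = √869841 = 3*√96649 ≈ 932.65)
B = 3571391
w = √96649/289947 (w = 1/(3*√96649) = √96649/289947 ≈ 0.0010722)
(a(Q) + w)/(M + B) = (-4094/3 + √96649/289947)/(-774721 + 3571391) = (-4094/3 + √96649/289947)/2796670 = (-4094/3 + √96649/289947)*(1/2796670) = -2047/4195005 + √96649/810886076490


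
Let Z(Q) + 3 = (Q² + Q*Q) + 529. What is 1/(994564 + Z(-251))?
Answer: 1/1121092 ≈ 8.9199e-7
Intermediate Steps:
Z(Q) = 526 + 2*Q² (Z(Q) = -3 + ((Q² + Q*Q) + 529) = -3 + ((Q² + Q²) + 529) = -3 + (2*Q² + 529) = -3 + (529 + 2*Q²) = 526 + 2*Q²)
1/(994564 + Z(-251)) = 1/(994564 + (526 + 2*(-251)²)) = 1/(994564 + (526 + 2*63001)) = 1/(994564 + (526 + 126002)) = 1/(994564 + 126528) = 1/1121092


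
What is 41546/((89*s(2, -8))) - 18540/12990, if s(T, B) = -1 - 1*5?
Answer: -9159715/115611 ≈ -79.229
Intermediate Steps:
s(T, B) = -6 (s(T, B) = -1 - 5 = -6)
41546/((89*s(2, -8))) - 18540/12990 = 41546/((89*(-6))) - 18540/12990 = 41546/(-534) - 18540*1/12990 = 41546*(-1/534) - 618/433 = -20773/267 - 618/433 = -9159715/115611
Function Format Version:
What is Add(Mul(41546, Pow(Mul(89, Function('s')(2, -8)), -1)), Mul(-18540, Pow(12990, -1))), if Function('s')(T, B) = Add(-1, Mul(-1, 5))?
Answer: Rational(-9159715, 115611) ≈ -79.229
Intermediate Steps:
Function('s')(T, B) = -6 (Function('s')(T, B) = Add(-1, -5) = -6)
Add(Mul(41546, Pow(Mul(89, Function('s')(2, -8)), -1)), Mul(-18540, Pow(12990, -1))) = Add(Mul(41546, Pow(Mul(89, -6), -1)), Mul(-18540, Pow(12990, -1))) = Add(Mul(41546, Pow(-534, -1)), Mul(-18540, Rational(1, 12990))) = Add(Mul(41546, Rational(-1, 534)), Rational(-618, 433)) = Add(Rational(-20773, 267), Rational(-618, 433)) = Rational(-9159715, 115611)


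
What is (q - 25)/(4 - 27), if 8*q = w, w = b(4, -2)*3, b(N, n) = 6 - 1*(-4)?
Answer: 85/92 ≈ 0.92391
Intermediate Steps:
b(N, n) = 10 (b(N, n) = 6 + 4 = 10)
w = 30 (w = 10*3 = 30)
q = 15/4 (q = (⅛)*30 = 15/4 ≈ 3.7500)
(q - 25)/(4 - 27) = (15/4 - 25)/(4 - 27) = -85/4/(-23) = -1/23*(-85/4) = 85/92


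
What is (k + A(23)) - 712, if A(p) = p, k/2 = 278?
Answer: -133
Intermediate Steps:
k = 556 (k = 2*278 = 556)
(k + A(23)) - 712 = (556 + 23) - 712 = 579 - 712 = -133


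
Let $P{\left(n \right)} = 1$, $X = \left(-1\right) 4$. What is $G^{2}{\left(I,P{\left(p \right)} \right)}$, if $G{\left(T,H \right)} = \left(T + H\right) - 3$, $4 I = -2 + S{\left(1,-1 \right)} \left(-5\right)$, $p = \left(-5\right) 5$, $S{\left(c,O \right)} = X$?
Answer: $\frac{25}{4} \approx 6.25$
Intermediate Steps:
$X = -4$
$S{\left(c,O \right)} = -4$
$p = -25$
$I = \frac{9}{2}$ ($I = \frac{-2 - -20}{4} = \frac{-2 + 20}{4} = \frac{1}{4} \cdot 18 = \frac{9}{2} \approx 4.5$)
$G{\left(T,H \right)} = -3 + H + T$ ($G{\left(T,H \right)} = \left(H + T\right) - 3 = -3 + H + T$)
$G^{2}{\left(I,P{\left(p \right)} \right)} = \left(-3 + 1 + \frac{9}{2}\right)^{2} = \left(\frac{5}{2}\right)^{2} = \frac{25}{4}$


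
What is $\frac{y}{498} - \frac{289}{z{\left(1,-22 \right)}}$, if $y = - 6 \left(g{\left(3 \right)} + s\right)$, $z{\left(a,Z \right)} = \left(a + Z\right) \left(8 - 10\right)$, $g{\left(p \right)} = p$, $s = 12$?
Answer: $- \frac{24617}{3486} \approx -7.0617$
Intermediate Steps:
$z{\left(a,Z \right)} = - 2 Z - 2 a$ ($z{\left(a,Z \right)} = \left(Z + a\right) \left(-2\right) = - 2 Z - 2 a$)
$y = -90$ ($y = - 6 \left(3 + 12\right) = \left(-6\right) 15 = -90$)
$\frac{y}{498} - \frac{289}{z{\left(1,-22 \right)}} = - \frac{90}{498} - \frac{289}{\left(-2\right) \left(-22\right) - 2} = \left(-90\right) \frac{1}{498} - \frac{289}{44 - 2} = - \frac{15}{83} - \frac{289}{42} = - \frac{24617}{3486}$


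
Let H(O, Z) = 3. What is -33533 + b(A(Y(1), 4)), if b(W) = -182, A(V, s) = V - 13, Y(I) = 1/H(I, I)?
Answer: -33715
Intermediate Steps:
Y(I) = 1/3
A(V, s) = -13 + V
-33533 + b(A(Y(1), 4)) = -33533 - 182 = -33715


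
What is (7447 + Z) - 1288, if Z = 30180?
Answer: 36339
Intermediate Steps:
(7447 + Z) - 1288 = (7447 + 30180) - 1288 = 37627 - 1288 = 36339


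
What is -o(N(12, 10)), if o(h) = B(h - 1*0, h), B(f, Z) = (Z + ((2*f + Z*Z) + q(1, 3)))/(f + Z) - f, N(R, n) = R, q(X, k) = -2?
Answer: 55/12 ≈ 4.5833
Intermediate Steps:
B(f, Z) = -f + (-2 + Z + Z² + 2*f)/(Z + f) (B(f, Z) = (Z + ((2*f + Z*Z) - 2))/(f + Z) - f = (Z + ((2*f + Z²) - 2))/(Z + f) - f = (Z + ((Z² + 2*f) - 2))/(Z + f) - f = (Z + (-2 + Z² + 2*f))/(Z + f) - f = (-2 + Z + Z² + 2*f)/(Z + f) - f = -f + (-2 + Z + Z² + 2*f)/(Z + f))
o(h) = (-2 - h² + 3*h)/(2*h) (o(h) = (-2 + h + h² - (h - 1*0)² + 2*(h - 1*0) - h*(h - 1*0))/(h + (h - 1*0)) = (-2 + h + h² - (h + 0)² + 2*(h + 0) - h*(h + 0))/(h + (h + 0)) = (-2 + h + h² - h² + 2*h - h*h)/(h + h) = (-2 + h + h² - h² + 2*h - h²)/((2*h)) = (1/(2*h))*(-2 - h² + 3*h) = (-2 - h² + 3*h)/(2*h))
-o(N(12, 10)) = -(3/2 - 1/12 - ½*12) = -(3/2 - 1*1/12 - 6) = -(3/2 - 1/12 - 6) = -1*(-55/12) = 55/12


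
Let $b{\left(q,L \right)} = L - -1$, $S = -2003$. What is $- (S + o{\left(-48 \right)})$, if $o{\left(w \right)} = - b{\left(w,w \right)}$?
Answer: $1956$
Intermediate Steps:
$b{\left(q,L \right)} = 1 + L$ ($b{\left(q,L \right)} = L + 1 = 1 + L$)
$o{\left(w \right)} = -1 - w$ ($o{\left(w \right)} = - (1 + w) = -1 - w$)
$- (S + o{\left(-48 \right)}) = - (-2003 - -47) = - (-2003 + \left(-1 + 48\right)) = - (-2003 + 47) = \left(-1\right) \left(-1956\right) = 1956$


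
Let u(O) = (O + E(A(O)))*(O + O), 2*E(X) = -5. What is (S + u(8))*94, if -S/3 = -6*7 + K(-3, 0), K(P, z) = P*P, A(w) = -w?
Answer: 17578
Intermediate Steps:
E(X) = -5/2 (E(X) = (½)*(-5) = -5/2)
K(P, z) = P²
u(O) = 2*O*(-5/2 + O) (u(O) = (O - 5/2)*(O + O) = (-5/2 + O)*(2*O) = 2*O*(-5/2 + O))
S = 99 (S = -3*(-6*7 + (-3)²) = -3*(-42 + 9) = -3*(-33) = 99)
(S + u(8))*94 = (99 + 8*(-5 + 2*8))*94 = (99 + 8*(-5 + 16))*94 = (99 + 8*11)*94 = (99 + 88)*94 = 187*94 = 17578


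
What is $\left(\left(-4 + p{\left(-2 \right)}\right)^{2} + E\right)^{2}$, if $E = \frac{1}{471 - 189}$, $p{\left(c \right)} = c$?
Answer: $\frac{103083409}{79524} \approx 1296.3$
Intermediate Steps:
$E = \frac{1}{282} \approx 0.0035461$
$\left(\left(-4 + p{\left(-2 \right)}\right)^{2} + E\right)^{2} = \left(\left(-4 - 2\right)^{2} + \frac{1}{282}\right)^{2} = \left(\left(-6\right)^{2} + \frac{1}{282}\right)^{2} = \left(36 + \frac{1}{282}\right)^{2} = \left(\frac{10153}{282}\right)^{2} = \frac{103083409}{79524}$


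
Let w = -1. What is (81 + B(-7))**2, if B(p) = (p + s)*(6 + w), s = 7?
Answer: 6561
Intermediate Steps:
B(p) = 35 + 5*p (B(p) = (p + 7)*(6 - 1) = (7 + p)*5 = 35 + 5*p)
(81 + B(-7))**2 = (81 + (35 + 5*(-7)))**2 = (81 + (35 - 35))**2 = (81 + 0)**2 = 81**2 = 6561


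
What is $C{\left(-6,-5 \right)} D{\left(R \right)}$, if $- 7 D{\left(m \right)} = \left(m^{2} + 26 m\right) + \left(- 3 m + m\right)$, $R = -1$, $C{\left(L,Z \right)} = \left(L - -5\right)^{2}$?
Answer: $\frac{23}{7} \approx 3.2857$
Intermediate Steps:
$C{\left(L,Z \right)} = \left(5 + L\right)^{2}$ ($C{\left(L,Z \right)} = \left(L + 5\right)^{2} = \left(5 + L\right)^{2}$)
$D{\left(m \right)} = - \frac{24 m}{7} - \frac{m^{2}}{7}$ ($D{\left(m \right)} = - \frac{\left(m^{2} + 26 m\right) + \left(- 3 m + m\right)}{7} = - \frac{\left(m^{2} + 26 m\right) - 2 m}{7} = - \frac{m^{2} + 24 m}{7} = - \frac{24 m}{7} - \frac{m^{2}}{7}$)
$C{\left(-6,-5 \right)} D{\left(R \right)} = \left(5 - 6\right)^{2} \left(\left(- \frac{1}{7}\right) \left(-1\right) \left(24 - 1\right)\right) = \left(-1\right)^{2} \left(\left(- \frac{1}{7}\right) \left(-1\right) 23\right) = 1 \cdot \frac{23}{7} = \frac{23}{7}$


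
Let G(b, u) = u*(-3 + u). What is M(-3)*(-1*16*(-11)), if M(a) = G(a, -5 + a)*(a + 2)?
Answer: -15488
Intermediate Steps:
M(a) = (-8 + a)*(-5 + a)*(2 + a) (M(a) = ((-5 + a)*(-3 + (-5 + a)))*(a + 2) = ((-5 + a)*(-8 + a))*(2 + a) = ((-8 + a)*(-5 + a))*(2 + a) = (-8 + a)*(-5 + a)*(2 + a))
M(-3)*(-1*16*(-11)) = ((-8 - 3)*(-5 - 3)*(2 - 3))*(-1*16*(-11)) = (-11*(-8)*(-1))*(-16*(-11)) = -88*176 = -15488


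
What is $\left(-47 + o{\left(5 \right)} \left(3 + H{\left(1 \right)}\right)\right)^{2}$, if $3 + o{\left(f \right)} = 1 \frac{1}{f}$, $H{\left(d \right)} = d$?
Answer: $\frac{84681}{25} \approx 3387.2$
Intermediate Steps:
$o{\left(f \right)} = -3 + \frac{1}{f}$ ($o{\left(f \right)} = -3 + 1 \frac{1}{f} = -3 + \frac{1}{f}$)
$\left(-47 + o{\left(5 \right)} \left(3 + H{\left(1 \right)}\right)\right)^{2} = \left(-47 + \left(-3 + \frac{1}{5}\right) \left(3 + 1\right)\right)^{2} = \left(-47 + \left(-3 + \frac{1}{5}\right) 4\right)^{2} = \left(-47 - \frac{56}{5}\right)^{2} = \left(- \frac{291}{5}\right)^{2} = \frac{84681}{25}$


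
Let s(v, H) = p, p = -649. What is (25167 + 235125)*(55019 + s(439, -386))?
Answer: 14152076040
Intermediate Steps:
s(v, H) = -649
(25167 + 235125)*(55019 + s(439, -386)) = (25167 + 235125)*(55019 - 649) = 260292*54370 = 14152076040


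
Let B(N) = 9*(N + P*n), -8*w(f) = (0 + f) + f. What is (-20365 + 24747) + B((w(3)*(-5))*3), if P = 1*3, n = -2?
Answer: 17717/4 ≈ 4429.3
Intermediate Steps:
w(f) = -f/4 (w(f) = -((0 + f) + f)/8 = -(f + f)/8 = -f/4)
P = 3
B(N) = -54 + 9*N (B(N) = 9*(N + 3*(-2)) = 9*(N - 6) = 9*(-6 + N) = -54 + 9*N)
(-20365 + 24747) + B((w(3)*(-5))*3) = (-20365 + 24747) + (-54 + 9*((-1/4*3*(-5))*3)) = 4382 + (-54 + 9*(-3/4*(-5)*3)) = 4382 + (-54 + 9*((15/4)*3)) = 4382 + (-54 + 9*(45/4)) = 4382 + (-54 + 405/4) = 4382 + 189/4 = 17717/4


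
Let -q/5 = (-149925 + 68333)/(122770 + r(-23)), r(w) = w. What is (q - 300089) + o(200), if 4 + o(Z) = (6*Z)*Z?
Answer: -7375827511/122747 ≈ -60090.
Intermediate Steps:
o(Z) = -4 + 6*Z**2 (o(Z) = -4 + (6*Z)*Z = -4 + 6*Z**2)
q = 407960/122747 (q = -5*(-149925 + 68333)/(122770 - 23) = -(-407960)/122747 = -5*(-81592/122747) = 407960/122747 ≈ 3.3236)
(q - 300089) + o(200) = (407960/122747 - 300089) + (-4 + 6*200**2) = -36834616523/122747 + (-4 + 6*40000) = -36834616523/122747 + (-4 + 240000) = -36834616523/122747 + 239996 = -7375827511/122747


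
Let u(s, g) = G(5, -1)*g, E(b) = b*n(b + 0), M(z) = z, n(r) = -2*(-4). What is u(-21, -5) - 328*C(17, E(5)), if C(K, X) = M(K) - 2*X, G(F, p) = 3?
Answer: 20649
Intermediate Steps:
n(r) = 8
E(b) = 8*b (E(b) = b*8 = 8*b)
u(s, g) = 3*g
C(K, X) = K - 2*X
u(-21, -5) - 328*C(17, E(5)) = 3*(-5) - 328*(17 - 16*5) = -15 - 328*(17 - 2*40) = -15 - 328*(17 - 80) = -15 - 328*(-63) = -15 + 20664 = 20649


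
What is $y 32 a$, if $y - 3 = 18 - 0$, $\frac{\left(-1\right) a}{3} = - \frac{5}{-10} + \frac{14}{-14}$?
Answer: $1008$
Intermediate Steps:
$a = \frac{3}{2}$ ($a = - 3 \left(- \frac{5}{-10} + \frac{14}{-14}\right) = - 3 \left(\left(-5\right) \left(- \frac{1}{10}\right) + 14 \left(- \frac{1}{14}\right)\right) = - 3 \left(\frac{1}{2} - 1\right) = \left(-3\right) \left(- \frac{1}{2}\right) = \frac{3}{2} \approx 1.5$)
$y = 21$ ($y = 3 + \left(18 - 0\right) = 3 + \left(18 + 0\right) = 3 + 18 = 21$)
$y 32 a = 21 \cdot 32 \cdot \frac{3}{2} = 672 \cdot \frac{3}{2} = 1008$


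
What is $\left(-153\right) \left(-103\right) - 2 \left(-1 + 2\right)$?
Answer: $15757$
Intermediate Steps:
$\left(-153\right) \left(-103\right) - 2 \left(-1 + 2\right) = 15759 - 2 = 15757$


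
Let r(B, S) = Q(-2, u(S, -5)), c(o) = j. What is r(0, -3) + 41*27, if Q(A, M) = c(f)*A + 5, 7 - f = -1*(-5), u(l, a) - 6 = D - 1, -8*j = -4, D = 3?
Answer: 1111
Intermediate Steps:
j = ½ (j = -⅛*(-4) = ½ ≈ 0.50000)
u(l, a) = 8 (u(l, a) = 6 + (3 - 1) = 6 + 2 = 8)
f = 2 (f = 7 - (-1)*(-5) = 7 - 1*5 = 7 - 5 = 2)
c(o) = ½
Q(A, M) = 5 + A/2 (Q(A, M) = A/2 + 5 = 5 + A/2)
r(B, S) = 4 (r(B, S) = 5 + (½)*(-2) = 5 - 1 = 4)
r(0, -3) + 41*27 = 4 + 41*27 = 4 + 1107 = 1111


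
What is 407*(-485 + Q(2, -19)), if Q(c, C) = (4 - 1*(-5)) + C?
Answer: -201465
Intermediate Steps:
Q(c, C) = 9 + C (Q(c, C) = (4 + 5) + C = 9 + C)
407*(-485 + Q(2, -19)) = 407*(-485 + (9 - 19)) = 407*(-485 - 10) = 407*(-495) = -201465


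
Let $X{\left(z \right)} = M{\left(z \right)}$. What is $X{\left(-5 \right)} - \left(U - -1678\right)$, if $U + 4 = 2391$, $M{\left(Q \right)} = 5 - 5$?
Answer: $-4065$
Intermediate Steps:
$M{\left(Q \right)} = 0$
$U = 2387$ ($U = -4 + 2391 = 2387$)
$X{\left(z \right)} = 0$
$X{\left(-5 \right)} - \left(U - -1678\right) = 0 - \left(2387 - -1678\right) = 0 - \left(2387 + 1678\right) = 0 - 4065 = -4065$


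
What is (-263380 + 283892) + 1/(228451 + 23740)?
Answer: 5172941793/252191 ≈ 20512.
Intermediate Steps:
(-263380 + 283892) + 1/(228451 + 23740) = 20512 + 1/252191 = 5172941793/252191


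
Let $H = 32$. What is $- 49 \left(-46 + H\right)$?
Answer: $686$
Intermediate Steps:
$- 49 \left(-46 + H\right) = - 49 \left(-46 + 32\right) = \left(-49\right) \left(-14\right) = 686$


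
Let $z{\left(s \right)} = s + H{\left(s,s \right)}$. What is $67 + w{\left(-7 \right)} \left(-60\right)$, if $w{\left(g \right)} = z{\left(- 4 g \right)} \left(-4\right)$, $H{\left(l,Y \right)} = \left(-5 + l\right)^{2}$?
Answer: $133747$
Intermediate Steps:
$z{\left(s \right)} = s + \left(-5 + s\right)^{2}$
$w{\left(g \right)} = - 4 \left(-5 - 4 g\right)^{2} + 16 g$ ($w{\left(g \right)} = \left(- 4 g + \left(-5 - 4 g\right)^{2}\right) \left(-4\right) = \left(\left(-5 - 4 g\right)^{2} - 4 g\right) \left(-4\right) = - 4 \left(-5 - 4 g\right)^{2} + 16 g$)
$67 + w{\left(-7 \right)} \left(-60\right) = 67 + \left(- 4 \left(5 + 4 \left(-7\right)\right)^{2} + 16 \left(-7\right)\right) \left(-60\right) = 67 + \left(- 4 \left(5 - 28\right)^{2} - 112\right) \left(-60\right) = 67 + \left(- 4 \left(-23\right)^{2} - 112\right) \left(-60\right) = 67 + \left(\left(-4\right) 529 - 112\right) \left(-60\right) = 67 + \left(-2116 - 112\right) \left(-60\right) = 67 - -133680 = 67 + 133680 = 133747$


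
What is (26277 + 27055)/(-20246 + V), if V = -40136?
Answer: -26666/30191 ≈ -0.88324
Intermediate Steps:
(26277 + 27055)/(-20246 + V) = (26277 + 27055)/(-20246 - 40136) = 53332/(-60382) = 53332*(-1/60382) = -26666/30191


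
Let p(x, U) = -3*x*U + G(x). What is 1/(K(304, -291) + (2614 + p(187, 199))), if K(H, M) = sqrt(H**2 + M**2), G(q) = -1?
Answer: -109026/11886491579 - sqrt(177097)/11886491579 ≈ -9.2077e-6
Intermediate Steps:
p(x, U) = -1 - 3*U*x (p(x, U) = -3*x*U - 1 = -3*U*x - 1 = -1 - 3*U*x)
1/(K(304, -291) + (2614 + p(187, 199))) = 1/(sqrt(304**2 + (-291)**2) + (2614 + (-1 - 3*199*187))) = 1/(sqrt(92416 + 84681) + (2614 + (-1 - 111639))) = 1/(sqrt(177097) + (2614 - 111640)) = 1/(sqrt(177097) - 109026) = 1/(-109026 + sqrt(177097))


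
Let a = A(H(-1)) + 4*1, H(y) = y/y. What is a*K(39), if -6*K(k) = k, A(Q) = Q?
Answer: -65/2 ≈ -32.500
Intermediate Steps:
H(y) = 1
K(k) = -k/6
a = 5 (a = 1 + 4*1 = 1 + 4 = 5)
a*K(39) = 5*(-⅙*39) = 5*(-13/2) = -65/2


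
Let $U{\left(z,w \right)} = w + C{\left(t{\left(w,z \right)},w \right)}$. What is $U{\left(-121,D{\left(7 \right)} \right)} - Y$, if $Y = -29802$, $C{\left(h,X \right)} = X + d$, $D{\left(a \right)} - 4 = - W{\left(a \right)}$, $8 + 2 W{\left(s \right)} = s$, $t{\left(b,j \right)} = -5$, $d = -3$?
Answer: $29808$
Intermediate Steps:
$W{\left(s \right)} = -4 + \frac{s}{2}$
$D{\left(a \right)} = 8 - \frac{a}{2}$ ($D{\left(a \right)} = 4 - \left(-4 + \frac{a}{2}\right) = 8 - \frac{a}{2}$)
$C{\left(h,X \right)} = -3 + X$ ($C{\left(h,X \right)} = X - 3 = -3 + X$)
$U{\left(z,w \right)} = -3 + 2 w$ ($U{\left(z,w \right)} = w + \left(-3 + w\right) = -3 + 2 w$)
$U{\left(-121,D{\left(7 \right)} \right)} - Y = \left(-3 + 2 \left(8 - \frac{7}{2}\right)\right) - -29802 = \left(-3 + 2 \left(8 - \frac{7}{2}\right)\right) + 29802 = \left(-3 + 2 \cdot \frac{9}{2}\right) + 29802 = \left(-3 + 9\right) + 29802 = 6 + 29802 = 29808$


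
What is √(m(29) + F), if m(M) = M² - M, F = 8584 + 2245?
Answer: √11641 ≈ 107.89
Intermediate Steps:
F = 10829
√(m(29) + F) = √(29*(-1 + 29) + 10829) = √(29*28 + 10829) = √(812 + 10829) = √11641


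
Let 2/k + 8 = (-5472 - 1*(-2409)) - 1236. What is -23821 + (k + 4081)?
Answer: -85020182/4307 ≈ -19740.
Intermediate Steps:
k = -2/4307 (k = 2/(-8 + ((-5472 - 1*(-2409)) - 1236)) = 2/(-8 + ((-5472 + 2409) - 1236)) = 2/(-8 + (-3063 - 1236)) = 2/(-8 - 4299) = 2/(-4307) = 2*(-1/4307) = -2/4307 ≈ -0.00046436)
-23821 + (k + 4081) = -23821 + (-2/4307 + 4081) = -23821 + 17576865/4307 = -85020182/4307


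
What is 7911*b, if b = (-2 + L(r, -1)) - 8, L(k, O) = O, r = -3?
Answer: -87021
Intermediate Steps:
b = -11 (b = (-2 - 1) - 8 = -3 - 8 = -11)
7911*b = 7911*(-11) = -87021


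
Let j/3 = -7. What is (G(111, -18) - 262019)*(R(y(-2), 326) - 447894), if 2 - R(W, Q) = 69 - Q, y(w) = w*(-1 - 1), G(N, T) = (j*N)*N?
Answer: 233110402600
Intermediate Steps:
j = -21 (j = 3*(-7) = -21)
G(N, T) = -21*N**2 (G(N, T) = (-21*N)*N = -21*N**2)
y(w) = -2*w (y(w) = w*(-2) = -2*w)
R(W, Q) = -67 + Q (R(W, Q) = 2 - (69 - Q) = 2 + (-69 + Q) = -67 + Q)
(G(111, -18) - 262019)*(R(y(-2), 326) - 447894) = (-21*111**2 - 262019)*((-67 + 326) - 447894) = (-21*12321 - 262019)*(259 - 447894) = (-258741 - 262019)*(-447635) = -520760*(-447635) = 233110402600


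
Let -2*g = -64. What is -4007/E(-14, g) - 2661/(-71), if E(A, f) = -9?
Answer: 308446/639 ≈ 482.70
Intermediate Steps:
g = 32 (g = -½*(-64) = 32)
-4007/E(-14, g) - 2661/(-71) = -4007/(-9) - 2661/(-71) = -4007*(-⅑) - 2661*(-1/71) = 4007/9 + 2661/71 = 308446/639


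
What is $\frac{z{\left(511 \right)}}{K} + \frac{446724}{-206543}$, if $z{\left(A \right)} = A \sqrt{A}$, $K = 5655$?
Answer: $- \frac{446724}{206543} + \frac{511 \sqrt{511}}{5655} \approx -0.12019$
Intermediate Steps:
$z{\left(A \right)} = A^{\frac{3}{2}}$
$\frac{z{\left(511 \right)}}{K} + \frac{446724}{-206543} = \frac{511^{\frac{3}{2}}}{5655} + \frac{446724}{-206543} = 511 \sqrt{511} \cdot \frac{1}{5655} + 446724 \left(- \frac{1}{206543}\right) = \frac{511 \sqrt{511}}{5655} - \frac{446724}{206543} = - \frac{446724}{206543} + \frac{511 \sqrt{511}}{5655}$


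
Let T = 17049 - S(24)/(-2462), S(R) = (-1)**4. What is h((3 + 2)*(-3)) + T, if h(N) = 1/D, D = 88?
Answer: 1846885347/108328 ≈ 17049.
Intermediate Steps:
S(R) = 1
T = 41974639/2462 (T = 17049 - 1/(-2462) = 17049 - (-1)/2462 = 17049 - 1*(-1/2462) = 17049 + 1/2462 = 41974639/2462 ≈ 17049.)
h(N) = 1/88
h((3 + 2)*(-3)) + T = 1/88 + 41974639/2462 = 1846885347/108328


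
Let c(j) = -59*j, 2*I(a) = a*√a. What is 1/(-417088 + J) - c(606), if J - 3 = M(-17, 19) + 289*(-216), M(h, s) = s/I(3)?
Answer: 221963684718016479/6208079787743 - 114*√3/6208079787743 ≈ 35754.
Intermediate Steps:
I(a) = a^(3/2)/2 (I(a) = (a*√a)/2 = a^(3/2)/2)
M(h, s) = 2*s*√3/9 (M(h, s) = s/((3^(3/2)/2)) = s/(((3*√3)/2)) = s/((3*√3/2)) = s*(2*√3/9) = 2*s*√3/9)
J = -62421 + 38*√3/9 (J = 3 + ((2/9)*19*√3 + 289*(-216)) = 3 + (38*√3/9 - 62424) = 3 + (-62424 + 38*√3/9) = -62421 + 38*√3/9 ≈ -62414.)
1/(-417088 + J) - c(606) = 1/(-417088 + (-62421 + 38*√3/9)) - (-59)*606 = 1/(-479509 + 38*√3/9) - 1*(-35754) = 1/(-479509 + 38*√3/9) + 35754 = 35754 + 1/(-479509 + 38*√3/9)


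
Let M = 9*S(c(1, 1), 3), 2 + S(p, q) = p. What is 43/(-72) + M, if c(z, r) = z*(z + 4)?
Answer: 1901/72 ≈ 26.403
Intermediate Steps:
c(z, r) = z*(4 + z)
S(p, q) = -2 + p
M = 27 (M = 9*(-2 + 1*(4 + 1)) = 9*(-2 + 1*5) = 9*(-2 + 5) = 9*3 = 27)
43/(-72) + M = 43/(-72) + 27 = 43*(-1/72) + 27 = -43/72 + 27 = 1901/72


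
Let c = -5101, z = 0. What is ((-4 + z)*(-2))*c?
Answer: -40808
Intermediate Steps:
((-4 + z)*(-2))*c = ((-4 + 0)*(-2))*(-5101) = -4*(-2)*(-5101) = 8*(-5101) = -40808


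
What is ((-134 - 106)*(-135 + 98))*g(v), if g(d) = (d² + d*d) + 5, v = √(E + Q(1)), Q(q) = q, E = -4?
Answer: -8880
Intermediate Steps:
v = I*√3 (v = √(-4 + 1) = √(-3) = I*√3 ≈ 1.732*I)
g(d) = 5 + 2*d² (g(d) = (d² + d²) + 5 = 2*d² + 5 = 5 + 2*d²)
((-134 - 106)*(-135 + 98))*g(v) = ((-134 - 106)*(-135 + 98))*(5 + 2*(I*√3)²) = (-240*(-37))*(5 + 2*(-3)) = 8880*(5 - 6) = 8880*(-1) = -8880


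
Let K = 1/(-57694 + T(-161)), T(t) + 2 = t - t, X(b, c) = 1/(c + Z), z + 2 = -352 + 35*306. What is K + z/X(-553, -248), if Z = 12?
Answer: -141009947137/57696 ≈ -2.4440e+6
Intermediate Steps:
z = 10356 (z = -2 + (-352 + 35*306) = -2 + (-352 + 10710) = -2 + 10358 = 10356)
X(b, c) = 1/(12 + c) (X(b, c) = 1/(c + 12) = 1/(12 + c))
T(t) = -2 (T(t) = -2 + (t - t) = -2 + 0 = -2)
K = -1/57696 (K = 1/(-57694 - 2) = 1/(-57696) = -1/57696 ≈ -1.7332e-5)
K + z/X(-553, -248) = -1/57696 + 10356/(1/(12 - 248)) = -1/57696 + 10356/(1/(-236)) = -1/57696 + 10356/(-1/236) = -1/57696 + 10356*(-236) = -1/57696 - 2444016 = -141009947137/57696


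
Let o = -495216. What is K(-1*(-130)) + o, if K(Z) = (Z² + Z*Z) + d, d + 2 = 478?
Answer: -460940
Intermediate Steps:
d = 476 (d = -2 + 478 = 476)
K(Z) = 476 + 2*Z² (K(Z) = (Z² + Z*Z) + 476 = (Z² + Z²) + 476 = 2*Z² + 476 = 476 + 2*Z²)
K(-1*(-130)) + o = (476 + 2*(-1*(-130))²) - 495216 = (476 + 2*130²) - 495216 = (476 + 2*16900) - 495216 = (476 + 33800) - 495216 = 34276 - 495216 = -460940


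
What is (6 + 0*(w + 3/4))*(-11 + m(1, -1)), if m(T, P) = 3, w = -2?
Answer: -48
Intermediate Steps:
(6 + 0*(w + 3/4))*(-11 + m(1, -1)) = (6 + 0*(-2 + 3/4))*(-11 + 3) = (6 + 0*(-2 + 3*(1/4)))*(-8) = (6 + 0*(-2 + 3/4))*(-8) = (6 + 0*(-5/4))*(-8) = (6 + 0)*(-8) = 6*(-8) = -48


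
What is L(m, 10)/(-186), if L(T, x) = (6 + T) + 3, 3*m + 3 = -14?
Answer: -5/279 ≈ -0.017921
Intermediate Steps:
m = -17/3 (m = -1 + (⅓)*(-14) = -1 - 14/3 = -17/3 ≈ -5.6667)
L(T, x) = 9 + T
L(m, 10)/(-186) = (9 - 17/3)/(-186) = -1/186*10/3 = -5/279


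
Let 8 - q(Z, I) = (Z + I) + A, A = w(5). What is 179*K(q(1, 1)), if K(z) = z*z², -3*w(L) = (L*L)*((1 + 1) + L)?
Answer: 1286841203/27 ≈ 4.7661e+7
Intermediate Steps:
w(L) = -L²*(2 + L)/3 (w(L) = -L*L*((1 + 1) + L)/3 = -L²*(2 + L)/3)
A = -175/3 (A = (⅓)*5²*(-2 - 1*5) = (⅓)*25*(-2 - 5) = (⅓)*25*(-7) = -175/3 ≈ -58.333)
q(Z, I) = 199/3 - I - Z (q(Z, I) = 8 - ((Z + I) - 175/3) = 8 - ((I + Z) - 175/3) = 8 - (-175/3 + I + Z) = 8 + (175/3 - I - Z) = 199/3 - I - Z)
K(z) = z³
179*K(q(1, 1)) = 179*(199/3 - 1*1 - 1*1)³ = 179*(199/3 - 1 - 1)³ = 179*(193/3)³ = 179*(7189057/27) = 1286841203/27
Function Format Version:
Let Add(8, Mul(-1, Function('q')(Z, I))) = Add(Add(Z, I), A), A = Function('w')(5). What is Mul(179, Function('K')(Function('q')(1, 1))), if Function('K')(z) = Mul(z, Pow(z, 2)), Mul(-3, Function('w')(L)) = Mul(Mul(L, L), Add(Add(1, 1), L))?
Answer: Rational(1286841203, 27) ≈ 4.7661e+7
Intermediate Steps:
Function('w')(L) = Mul(Rational(-1, 3), Pow(L, 2), Add(2, L)) (Function('w')(L) = Mul(Rational(-1, 3), Mul(Mul(L, L), Add(Add(1, 1), L))) = Mul(Rational(-1, 3), Mul(Pow(L, 2), Add(2, L))) = Mul(Rational(-1, 3), Pow(L, 2), Add(2, L)))
A = Rational(-175, 3) (A = Mul(Rational(1, 3), Pow(5, 2), Add(-2, Mul(-1, 5))) = Mul(Rational(1, 3), 25, Add(-2, -5)) = Mul(Rational(1, 3), 25, -7) = Rational(-175, 3) ≈ -58.333)
Function('q')(Z, I) = Add(Rational(199, 3), Mul(-1, I), Mul(-1, Z)) (Function('q')(Z, I) = Add(8, Mul(-1, Add(Add(Z, I), Rational(-175, 3)))) = Add(8, Mul(-1, Add(Add(I, Z), Rational(-175, 3)))) = Add(8, Mul(-1, Add(Rational(-175, 3), I, Z))) = Add(8, Add(Rational(175, 3), Mul(-1, I), Mul(-1, Z))) = Add(Rational(199, 3), Mul(-1, I), Mul(-1, Z)))
Function('K')(z) = Pow(z, 3)
Mul(179, Function('K')(Function('q')(1, 1))) = Mul(179, Pow(Add(Rational(199, 3), Mul(-1, 1), Mul(-1, 1)), 3)) = Mul(179, Pow(Add(Rational(199, 3), -1, -1), 3)) = Mul(179, Pow(Rational(193, 3), 3)) = Mul(179, Rational(7189057, 27)) = Rational(1286841203, 27)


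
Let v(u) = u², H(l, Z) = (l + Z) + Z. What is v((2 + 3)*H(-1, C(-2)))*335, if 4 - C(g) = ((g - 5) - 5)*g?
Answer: 14078375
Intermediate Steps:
C(g) = 4 - g*(-10 + g) (C(g) = 4 - ((g - 5) - 5)*g = 4 - ((-5 + g) - 5)*g = 4 - (-10 + g)*g = 4 - g*(-10 + g))
H(l, Z) = l + 2*Z (H(l, Z) = (Z + l) + Z = l + 2*Z)
v((2 + 3)*H(-1, C(-2)))*335 = ((2 + 3)*(-1 + 2*(4 - 1*(-2)² + 10*(-2))))²*335 = (5*(-1 + 2*(4 - 1*4 - 20)))²*335 = (5*(-1 + 2*(4 - 4 - 20)))²*335 = (5*(-1 + 2*(-20)))²*335 = (5*(-1 - 40))²*335 = (5*(-41))²*335 = (-205)²*335 = 42025*335 = 14078375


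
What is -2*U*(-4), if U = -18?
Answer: -144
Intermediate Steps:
-2*U*(-4) = -2*(-18)*(-4) = 36*(-4) = -144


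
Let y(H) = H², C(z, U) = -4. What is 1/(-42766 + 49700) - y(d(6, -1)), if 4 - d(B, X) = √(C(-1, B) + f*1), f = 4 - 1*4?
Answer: -83207/6934 + 16*I ≈ -12.0 + 16.0*I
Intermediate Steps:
f = 0 (f = 4 - 4 = 0)
d(B, X) = 4 - 2*I (d(B, X) = 4 - √(-4 + 0*1) = 4 - √(-4 + 0) = 4 - √(-4) = 4 - 2*I)
1/(-42766 + 49700) - y(d(6, -1)) = 1/(-42766 + 49700) - (4 - 2*I)² = 1/6934 - (4 - 2*I)²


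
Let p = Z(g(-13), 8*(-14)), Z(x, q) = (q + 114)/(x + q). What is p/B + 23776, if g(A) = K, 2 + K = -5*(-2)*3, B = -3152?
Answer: 3147561985/132384 ≈ 23776.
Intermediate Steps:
K = 28 (K = -2 - 5*(-2)*3 = -2 + 10*3 = -2 + 30 = 28)
g(A) = 28
Z(x, q) = (114 + q)/(q + x)
p = -1/42 (p = (114 + 8*(-14))/(8*(-14) + 28) = (114 - 112)/(-112 + 28) = 2/(-84) = -1/84*2 = -1/42 ≈ -0.023810)
p/B + 23776 = -1/42/(-3152) + 23776 = -1/42*(-1/3152) + 23776 = 1/132384 + 23776 = 3147561985/132384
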